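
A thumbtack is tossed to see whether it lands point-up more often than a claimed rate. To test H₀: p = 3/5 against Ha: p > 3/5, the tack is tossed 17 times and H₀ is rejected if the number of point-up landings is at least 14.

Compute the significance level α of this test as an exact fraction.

α = P(reject H₀ | H₀ true) = P(S ≥ 14 | p = 3/5), with S ~ Binomial(17, 3/5).
Summing C(17,j)(3/5)^j(2/5)^{17−j} for j = 14,…,17 gives 7083577089/152587890625.

7083577089/152587890625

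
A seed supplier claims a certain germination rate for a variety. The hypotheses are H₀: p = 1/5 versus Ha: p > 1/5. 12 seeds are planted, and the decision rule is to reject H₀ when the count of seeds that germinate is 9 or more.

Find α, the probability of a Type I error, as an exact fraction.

The Type I error probability is α = P(S ≥ 9) computed under H₀, where S ~ Binomial(12, 1/5).
P(S ≥ 9) = Σ_{j=9}^{12} C(12,j)·(1/5)^j·(4/5)^{12-j} = 3037/48828125.

3037/48828125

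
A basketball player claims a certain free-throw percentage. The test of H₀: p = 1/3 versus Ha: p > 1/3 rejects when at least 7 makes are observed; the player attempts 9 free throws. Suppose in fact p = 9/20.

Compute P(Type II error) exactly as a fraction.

β = P(fail to reject H₀ | Ha true) = P(Y ≤ 6 | p = 9/20), Y ~ Binomial(9, 9/20).
Adding the binomial probabilities P(Y=0)+…+P(Y=6) at p = 9/20 gives 30407271323/32000000000.

30407271323/32000000000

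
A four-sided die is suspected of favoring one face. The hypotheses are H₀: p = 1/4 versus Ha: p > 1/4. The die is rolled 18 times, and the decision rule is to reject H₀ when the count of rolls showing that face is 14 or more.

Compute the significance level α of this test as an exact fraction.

Under H₀, K ~ Binomial(18, 1/4), and α = P(K ≥ 14).
Adding the binomial terms for j = 14 through 18 with p = 1/4 yields 67831/17179869184.

67831/17179869184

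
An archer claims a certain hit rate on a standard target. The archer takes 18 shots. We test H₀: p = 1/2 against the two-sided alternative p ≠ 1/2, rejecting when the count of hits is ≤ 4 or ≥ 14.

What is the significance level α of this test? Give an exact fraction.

253/8192

The significance level is the null-hypothesis probability of the rejection region {≤4} ∪ {≥14}.
The two tails are symmetric, so α = 2·(1 + 18 + 153 + 816 + 3060)/2^18 = 8096/262144 = 253/8192.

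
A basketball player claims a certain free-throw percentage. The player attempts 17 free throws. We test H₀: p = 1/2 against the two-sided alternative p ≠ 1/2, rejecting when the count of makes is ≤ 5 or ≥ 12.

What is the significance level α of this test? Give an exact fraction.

4701/32768

α = P(S ≤ 5 or S ≥ 12 | p = 1/2), S ~ Binomial(17, 1/2).
By symmetry, α = 2·P(S ≤ 5) = 2·(1 + 17 + 136 + 680 + 2380 + 6188)/131072 = 18804/131072 = 4701/32768.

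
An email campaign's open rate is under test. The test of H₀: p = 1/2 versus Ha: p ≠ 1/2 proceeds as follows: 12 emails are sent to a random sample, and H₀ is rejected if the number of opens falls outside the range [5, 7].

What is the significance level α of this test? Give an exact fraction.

397/1024

Under H₀, Y ~ Binomial(12, 1/2); α is the probability of landing in either tail, P(Y ≤ 4) + P(Y ≥ 8).
Each tail has probability (1 + 12 + 66 + 220 + 495)/4096; doubling gives α = 1588/4096 = 397/1024.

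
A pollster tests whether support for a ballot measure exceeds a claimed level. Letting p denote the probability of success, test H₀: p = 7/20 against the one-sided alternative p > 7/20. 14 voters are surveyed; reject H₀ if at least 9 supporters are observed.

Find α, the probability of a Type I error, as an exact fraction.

α = P(reject H₀ | H₀ true) = P(Y ≥ 9 | p = 7/20), with Y ~ Binomial(14, 7/20).
Summing C(14,j)(7/20)^j(13/20)^{14−j} for j = 9,…,14 gives 39884294187407537/1638400000000000000.

39884294187407537/1638400000000000000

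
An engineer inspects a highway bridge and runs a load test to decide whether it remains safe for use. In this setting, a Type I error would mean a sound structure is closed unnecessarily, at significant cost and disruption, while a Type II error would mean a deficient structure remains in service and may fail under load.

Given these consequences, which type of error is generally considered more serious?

The Type II consequence (a deficient structure remains in service and may fail under load) is more severe than the Type I consequence (a sound structure is closed unnecessarily, at significant cost and disruption).

Type II error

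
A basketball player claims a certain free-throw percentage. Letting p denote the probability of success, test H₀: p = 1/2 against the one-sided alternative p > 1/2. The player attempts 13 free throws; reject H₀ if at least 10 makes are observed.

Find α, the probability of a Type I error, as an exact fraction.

α = P(reject H₀ | H₀ true) = P(S ≥ 10 | p = 1/2), with S ~ Binomial(13, 1/2).
P(S ≥ 10) = [C(13,10) + C(13,11) + C(13,12) + C(13,13)] / 2^13 = (286 + 78 + 13 + 1) / 8192 = 378/8192 = 189/4096.

189/4096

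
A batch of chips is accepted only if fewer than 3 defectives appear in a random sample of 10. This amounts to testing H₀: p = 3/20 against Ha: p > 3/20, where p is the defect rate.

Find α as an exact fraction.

460297010259/2560000000000

α = P(reject H₀ | H₀ true) = P(K ≥ 3 | p = 3/20), K ~ Binomial(10, 3/20).
Computing the lower-tail complement: 1 − 2099702989741/2560000000000 = 460297010259/2560000000000.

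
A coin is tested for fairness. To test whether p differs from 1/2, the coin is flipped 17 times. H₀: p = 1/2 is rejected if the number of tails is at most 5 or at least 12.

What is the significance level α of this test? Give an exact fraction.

4701/32768

α = P(K ≤ 5 or K ≥ 12 | p = 1/2), K ~ Binomial(17, 1/2).
By symmetry, α = 2·P(K ≤ 5) = 2·(1 + 17 + 136 + 680 + 2380 + 6188)/131072 = 18804/131072 = 4701/32768.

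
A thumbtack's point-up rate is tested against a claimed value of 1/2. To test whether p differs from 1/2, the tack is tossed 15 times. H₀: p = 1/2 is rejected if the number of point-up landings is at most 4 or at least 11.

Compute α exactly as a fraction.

1941/16384

α = P(K ≤ 4 or K ≥ 11 | p = 1/2), K ~ Binomial(15, 1/2).
By symmetry, α = 2·P(K ≤ 4) = 2·(1 + 15 + 105 + 455 + 1365)/32768 = 3882/32768 = 1941/16384.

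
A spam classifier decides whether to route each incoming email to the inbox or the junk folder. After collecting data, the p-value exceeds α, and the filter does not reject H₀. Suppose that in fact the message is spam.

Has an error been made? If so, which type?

The conventional null hypothesis here is that the message is legitimate (not spam).
H₀ was not rejected, but H₀ is actually false.
Failing to reject a false null hypothesis is a Type II error (false negative).

Type II error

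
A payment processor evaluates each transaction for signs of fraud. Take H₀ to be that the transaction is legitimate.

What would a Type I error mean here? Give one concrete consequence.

A Type I error would mean concluding that the transaction is fraudulent when in fact the transaction is legitimate. Consequence: a legitimate purchase is declined and the customer's card is frozen.

A Type I error is rejecting H₀ when H₀ is true.
Here that means blocking the transaction and freezing the card when actually the transaction is legitimate.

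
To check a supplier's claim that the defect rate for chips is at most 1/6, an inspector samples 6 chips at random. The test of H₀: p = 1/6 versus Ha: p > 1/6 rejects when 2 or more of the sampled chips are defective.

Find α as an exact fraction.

12281/46656

Under H₀, Y ~ Binomial(6, 1/6); the Type I error rate is P(Y ≥ 2).
Via the complement, α = 1 − Σ_{j=0}^{1} C(6,j)(1/6)^j(5/6)^{6-j} = 12281/46656.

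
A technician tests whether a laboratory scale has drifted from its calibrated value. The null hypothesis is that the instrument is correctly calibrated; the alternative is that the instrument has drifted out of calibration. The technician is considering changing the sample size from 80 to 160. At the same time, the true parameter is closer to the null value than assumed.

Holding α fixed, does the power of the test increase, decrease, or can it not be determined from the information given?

The first change alone would make β decrease; the second alone would make β increase. Which effect dominates depends on the magnitudes, which are not given.
Since power = 1 − β, the effect on power is likewise indeterminate.

Cannot be determined from the information given.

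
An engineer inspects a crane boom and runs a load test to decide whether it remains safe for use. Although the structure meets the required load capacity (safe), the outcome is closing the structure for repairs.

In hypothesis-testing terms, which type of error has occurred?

Type I error

The null hypothesis here is that the structure meets the required load capacity (safe).
'Closing the structure for repairs' corresponds to rejecting H₀.
H₀ was rejected but H₀ is true — a Type I error (false positive).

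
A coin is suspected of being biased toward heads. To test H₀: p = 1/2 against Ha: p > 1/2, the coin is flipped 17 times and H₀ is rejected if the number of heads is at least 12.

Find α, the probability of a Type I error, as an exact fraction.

Under H₀, X ~ Binomial(17, 1/2), and α = P(X ≥ 12).
That's C(17,12) + C(17,13) + C(17,14) + C(17,15) + C(17,16) + C(17,17) over 2^17, i.e. (6188 + 2380 + 680 + 136 + 17 + 1)/131072 = 9402/131072 = 4701/65536.

4701/65536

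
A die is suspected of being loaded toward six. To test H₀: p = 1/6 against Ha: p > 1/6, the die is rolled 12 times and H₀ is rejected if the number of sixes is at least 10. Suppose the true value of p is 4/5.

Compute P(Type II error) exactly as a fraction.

Under the alternative p = 4/5, K ~ Binomial(12, 4/5); β is the probability the test does not reject, P(K < 10).
Adding the binomial probabilities P(K=0)+…+P(K=9) at p = 4/5 gives 21565149/48828125.

21565149/48828125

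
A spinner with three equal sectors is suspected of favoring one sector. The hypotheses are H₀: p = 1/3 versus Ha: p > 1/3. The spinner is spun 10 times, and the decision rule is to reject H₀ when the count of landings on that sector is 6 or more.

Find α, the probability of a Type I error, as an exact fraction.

1507/19683

Under H₀, X ~ Binomial(10, 1/3), and α = P(X ≥ 6).
Summing C(10,j)(1/3)^j(2/3)^{10−j} for j = 6,…,10 gives 1507/19683.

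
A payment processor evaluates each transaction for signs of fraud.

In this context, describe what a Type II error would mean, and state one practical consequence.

A Type II error would mean concluding that the transaction is legitimate (or at least failing to establish that the transaction is fraudulent) when in fact the transaction is fraudulent. Consequence: a fraudulent charge goes through and the bank absorbs the loss.

With the conventional null hypothesis that the transaction is legitimate:
A Type II error is failing to reject H₀ when H₀ is false.
Here that means approving the transaction when actually the transaction is fraudulent.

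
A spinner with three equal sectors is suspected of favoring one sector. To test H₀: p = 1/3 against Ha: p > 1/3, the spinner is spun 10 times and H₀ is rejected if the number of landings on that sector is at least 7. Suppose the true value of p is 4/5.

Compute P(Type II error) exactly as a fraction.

β = P(fail to reject H₀ | Ha true) = P(K ≤ 6 | p = 4/5), K ~ Binomial(10, 4/5).
Equivalently, β = 1 − P(K ≥ 7) = 1180409/9765625.

1180409/9765625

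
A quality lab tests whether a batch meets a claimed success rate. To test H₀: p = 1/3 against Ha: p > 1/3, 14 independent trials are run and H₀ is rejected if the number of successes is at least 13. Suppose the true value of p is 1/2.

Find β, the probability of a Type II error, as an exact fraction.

16369/16384

β = P(fail to reject H₀ | Ha true) = P(S ≤ 12 | p = 1/2), S ~ Binomial(14, 1/2).
Adding the binomial probabilities P(S=0)+…+P(S=12) at p = 1/2 gives 16369/16384.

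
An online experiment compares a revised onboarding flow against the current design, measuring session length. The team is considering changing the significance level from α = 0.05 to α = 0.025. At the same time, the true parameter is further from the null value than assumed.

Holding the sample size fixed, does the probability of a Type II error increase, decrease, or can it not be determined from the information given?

Cannot be determined from the information given.

The first change alone would make β increase; the second alone would make β decrease. Which effect dominates depends on the magnitudes, which are not given.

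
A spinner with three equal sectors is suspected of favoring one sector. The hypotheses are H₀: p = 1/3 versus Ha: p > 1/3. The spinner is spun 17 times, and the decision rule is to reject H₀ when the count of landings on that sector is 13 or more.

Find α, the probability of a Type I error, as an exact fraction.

44099/129140163

α = P(reject H₀ | H₀ true) = P(Y ≥ 13 | p = 1/3), with Y ~ Binomial(17, 1/3).
P(Y ≥ 13) = Σ_{j=13}^{17} C(17,j)·(1/3)^j·(2/3)^{17-j} = 44099/129140163.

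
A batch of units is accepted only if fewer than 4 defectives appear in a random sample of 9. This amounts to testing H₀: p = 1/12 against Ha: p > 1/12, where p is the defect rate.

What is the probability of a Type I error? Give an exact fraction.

Under H₀, Y ~ Binomial(9, 1/12); the Type I error rate is P(Y ≥ 4).
Computing the lower-tail complement: 1 − 1284381725/1289945088 = 5563363/1289945088.

5563363/1289945088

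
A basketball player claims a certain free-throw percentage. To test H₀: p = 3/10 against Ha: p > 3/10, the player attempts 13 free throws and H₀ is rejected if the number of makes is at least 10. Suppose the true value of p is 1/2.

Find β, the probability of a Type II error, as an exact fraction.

A Type II error is failing to reject when Ha holds: with p = 1/2, β = P(Y ≤ 9).
Equivalently, β = 1 − P(Y ≥ 10) = 3907/4096.

3907/4096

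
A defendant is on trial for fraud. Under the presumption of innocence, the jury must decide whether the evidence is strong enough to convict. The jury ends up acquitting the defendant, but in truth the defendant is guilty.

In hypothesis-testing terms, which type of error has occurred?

Type II error

The null hypothesis here is that the defendant is innocent.
'Acquitting the defendant' corresponds to failing to reject H₀.
H₀ was not rejected but H₀ is false — a Type II error (false negative).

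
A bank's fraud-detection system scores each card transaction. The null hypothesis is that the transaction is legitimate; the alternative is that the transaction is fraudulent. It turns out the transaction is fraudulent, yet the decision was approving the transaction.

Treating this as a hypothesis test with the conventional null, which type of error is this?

Type II error

'Approving the transaction' corresponds to failing to reject H₀.
H₀ was not rejected but H₀ is false — a Type II error (false negative).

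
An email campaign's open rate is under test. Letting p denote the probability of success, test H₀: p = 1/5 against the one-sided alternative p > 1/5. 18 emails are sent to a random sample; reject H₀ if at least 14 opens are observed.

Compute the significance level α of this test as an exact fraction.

167621/762939453125

The Type I error probability is α = P(K ≥ 14) computed under H₀, where K ~ Binomial(18, 1/5).
P(K ≥ 14) = Σ_{j=14}^{18} C(18,j)·(1/5)^j·(4/5)^{18-j} = 167621/762939453125.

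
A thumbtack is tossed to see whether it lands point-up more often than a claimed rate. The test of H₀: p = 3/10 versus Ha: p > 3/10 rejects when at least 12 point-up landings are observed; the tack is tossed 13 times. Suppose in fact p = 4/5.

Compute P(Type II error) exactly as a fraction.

935490453/1220703125

β = P(fail to reject H₀ | Ha true) = P(Y ≤ 11 | p = 4/5), Y ~ Binomial(13, 4/5).
Equivalently, β = 1 − P(Y ≥ 12) = 935490453/1220703125.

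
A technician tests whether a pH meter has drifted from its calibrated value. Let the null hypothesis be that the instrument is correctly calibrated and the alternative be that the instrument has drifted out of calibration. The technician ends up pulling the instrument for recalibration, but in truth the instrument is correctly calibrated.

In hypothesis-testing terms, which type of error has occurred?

Type I error

'Pulling the instrument for recalibration' corresponds to rejecting H₀.
H₀ was rejected but H₀ is true — a Type I error (false positive).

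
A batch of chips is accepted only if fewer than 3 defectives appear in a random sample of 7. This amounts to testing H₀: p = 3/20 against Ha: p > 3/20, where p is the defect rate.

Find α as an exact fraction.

The significance level is the probability, assuming p = 3/20, of seeing 3 or more defectives in 7 draws.
Via the complement, α = 1 − Σ_{j=0}^{2} C(7,j)(3/20)^j(17/20)^{7-j} = 18883881/256000000.

18883881/256000000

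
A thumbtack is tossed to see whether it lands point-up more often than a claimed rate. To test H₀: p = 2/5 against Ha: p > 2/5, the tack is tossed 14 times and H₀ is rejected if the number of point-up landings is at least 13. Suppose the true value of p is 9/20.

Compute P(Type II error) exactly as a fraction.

Under the alternative p = 9/20, X ~ Binomial(14, 9/20); β is the probability the test does not reject, P(X < 13).
Summing C(14,j)·(9/20)^j·(11/20)^{14-j} for j = 0..12 gives 1637985675869982373/1638400000000000000.

1637985675869982373/1638400000000000000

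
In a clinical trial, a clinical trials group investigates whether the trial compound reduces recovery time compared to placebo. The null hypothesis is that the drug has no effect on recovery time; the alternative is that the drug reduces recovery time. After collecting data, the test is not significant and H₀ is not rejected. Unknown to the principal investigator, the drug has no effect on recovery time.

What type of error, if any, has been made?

Neither — the decision is correct.

The test retained a true H₀ — the decision matches the true state.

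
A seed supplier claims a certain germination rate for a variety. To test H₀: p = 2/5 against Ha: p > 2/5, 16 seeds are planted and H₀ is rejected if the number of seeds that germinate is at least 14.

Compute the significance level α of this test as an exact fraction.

3866624/30517578125

The Type I error probability is α = P(S ≥ 14) computed under H₀, where S ~ Binomial(16, 2/5).
P(S ≥ 14) = Σ_{j=14}^{16} C(16,j)·(2/5)^j·(3/5)^{16-j} = 3866624/30517578125.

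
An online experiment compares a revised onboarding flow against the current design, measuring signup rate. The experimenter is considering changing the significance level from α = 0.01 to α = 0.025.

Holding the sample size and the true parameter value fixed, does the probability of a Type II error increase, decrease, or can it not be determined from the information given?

A larger α widens the rejection region, so when the alternative is true more outcomes lead to rejection — failing to reject becomes less likely.

It decreases.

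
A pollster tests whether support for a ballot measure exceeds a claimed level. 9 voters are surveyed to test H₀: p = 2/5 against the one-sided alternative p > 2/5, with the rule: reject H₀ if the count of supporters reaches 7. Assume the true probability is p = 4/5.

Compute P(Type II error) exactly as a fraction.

A Type II error is failing to reject when Ha holds: with p = 4/5, β = P(Y ≤ 6).
Equivalently, β = 1 − P(Y ≥ 7) = 511333/1953125.

511333/1953125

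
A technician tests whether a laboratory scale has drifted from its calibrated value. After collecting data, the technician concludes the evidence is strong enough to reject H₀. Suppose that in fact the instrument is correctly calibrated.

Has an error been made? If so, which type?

Type I error

The conventional null hypothesis here is that the instrument is correctly calibrated.
H₀ was rejected, but H₀ is actually true.
Rejecting a true null hypothesis is a Type I error (false positive).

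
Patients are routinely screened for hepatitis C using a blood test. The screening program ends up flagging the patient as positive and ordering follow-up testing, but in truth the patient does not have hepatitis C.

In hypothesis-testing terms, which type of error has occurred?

Type I error

The null hypothesis here is that the patient does not have hepatitis C.
'Flagging the patient as positive and ordering follow-up testing' corresponds to rejecting H₀.
H₀ was rejected but H₀ is true — a Type I error (false positive).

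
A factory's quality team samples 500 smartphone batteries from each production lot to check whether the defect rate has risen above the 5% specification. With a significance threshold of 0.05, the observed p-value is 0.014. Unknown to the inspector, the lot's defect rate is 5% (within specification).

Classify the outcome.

The conventional null hypothesis is that the lot's defect rate is 5% (within specification).
Since p = 0.014 < α = 0.05, H₀ is rejected.
H₀ is true (actually the lot's defect rate is 5% (within specification)).
Rejecting a true H₀ is a Type I error.

Type I error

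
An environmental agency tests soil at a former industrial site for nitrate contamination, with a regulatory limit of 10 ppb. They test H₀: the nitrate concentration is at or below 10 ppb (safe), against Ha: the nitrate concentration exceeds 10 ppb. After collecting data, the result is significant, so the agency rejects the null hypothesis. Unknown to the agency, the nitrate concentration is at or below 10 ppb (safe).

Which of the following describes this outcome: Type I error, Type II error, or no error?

Type I error

H₀ was rejected, but H₀ is actually true.
Rejecting a true null hypothesis is a Type I error (false positive).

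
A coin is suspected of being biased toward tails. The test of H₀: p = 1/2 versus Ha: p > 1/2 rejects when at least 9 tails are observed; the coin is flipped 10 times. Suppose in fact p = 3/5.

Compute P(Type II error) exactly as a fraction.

Under the alternative p = 3/5, Y ~ Binomial(10, 3/5); β is the probability the test does not reject, P(Y < 9).
Summing C(10,j)·(3/5)^j·(2/5)^{10-j} for j = 0..8 gives 9312916/9765625.

9312916/9765625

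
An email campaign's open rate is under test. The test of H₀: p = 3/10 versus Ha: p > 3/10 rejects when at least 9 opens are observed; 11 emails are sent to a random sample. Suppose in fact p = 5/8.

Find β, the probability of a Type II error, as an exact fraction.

A Type II error is failing to reject when Ha holds: with p = 5/8, β = P(K ≤ 8).
Equivalently, β = 1 − P(K ≥ 9) = 7252043967/8589934592.

7252043967/8589934592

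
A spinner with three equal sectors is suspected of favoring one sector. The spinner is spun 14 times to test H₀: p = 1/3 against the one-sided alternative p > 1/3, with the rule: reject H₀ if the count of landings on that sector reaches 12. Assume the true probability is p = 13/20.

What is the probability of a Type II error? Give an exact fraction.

750447350803558569/819200000000000000

β = P(fail to reject H₀ | Ha true) = P(Y ≤ 11 | p = 13/20), Y ~ Binomial(14, 13/20).
Adding the binomial probabilities P(Y=0)+…+P(Y=11) at p = 13/20 gives 750447350803558569/819200000000000000.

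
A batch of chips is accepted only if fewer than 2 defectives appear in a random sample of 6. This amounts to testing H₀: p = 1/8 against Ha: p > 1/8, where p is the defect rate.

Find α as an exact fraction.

43653/262144

The significance level is the probability, assuming p = 1/8, of seeing 2 or more defectives in 6 draws.
Via the complement, α = 1 − Σ_{j=0}^{1} C(6,j)(1/8)^j(7/8)^{6-j} = 43653/262144.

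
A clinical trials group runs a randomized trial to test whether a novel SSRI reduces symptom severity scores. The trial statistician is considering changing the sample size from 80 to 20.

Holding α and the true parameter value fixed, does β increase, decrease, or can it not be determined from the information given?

With less data the test statistic is noisier; under Ha, more outcomes land inside the acceptance region.

It increases.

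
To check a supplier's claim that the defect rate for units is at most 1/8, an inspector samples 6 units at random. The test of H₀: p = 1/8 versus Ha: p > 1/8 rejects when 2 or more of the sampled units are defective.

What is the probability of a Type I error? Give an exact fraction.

43653/262144

Under H₀, X ~ Binomial(6, 1/8); the Type I error rate is P(X ≥ 2).
α = 1 − P(X ≤ 1) = 1 − 218491/262144 = 43653/262144.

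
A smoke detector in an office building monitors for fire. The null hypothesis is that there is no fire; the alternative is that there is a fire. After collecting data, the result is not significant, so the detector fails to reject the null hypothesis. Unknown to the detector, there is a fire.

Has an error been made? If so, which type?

Type II error

H₀ was not rejected, but H₀ is actually false.
Failing to reject a false null hypothesis is a Type II error (false negative).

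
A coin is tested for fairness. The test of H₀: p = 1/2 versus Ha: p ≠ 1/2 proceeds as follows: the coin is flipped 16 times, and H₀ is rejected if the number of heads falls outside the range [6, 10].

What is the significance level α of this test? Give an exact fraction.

The significance level is the null-hypothesis probability of the rejection region {≤5} ∪ {≥11}.
Each tail has probability (1 + 16 + 120 + 560 + 1820 + 4368)/65536; doubling gives α = 13770/65536 = 6885/32768.

6885/32768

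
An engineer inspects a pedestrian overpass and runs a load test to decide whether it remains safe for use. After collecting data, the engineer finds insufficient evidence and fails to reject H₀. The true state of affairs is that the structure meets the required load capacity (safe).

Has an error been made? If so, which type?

No error — this is a correct decision.

The conventional null hypothesis here is that the structure meets the required load capacity (safe).
The test retained a true H₀ — the decision matches the true state.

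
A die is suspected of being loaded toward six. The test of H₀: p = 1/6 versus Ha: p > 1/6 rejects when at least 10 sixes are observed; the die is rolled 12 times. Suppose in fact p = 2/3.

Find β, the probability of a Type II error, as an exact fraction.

435185/531441

A Type II error is failing to reject when Ha holds: with p = 2/3, β = P(K ≤ 9).
Adding the binomial probabilities P(K=0)+…+P(K=9) at p = 2/3 gives 435185/531441.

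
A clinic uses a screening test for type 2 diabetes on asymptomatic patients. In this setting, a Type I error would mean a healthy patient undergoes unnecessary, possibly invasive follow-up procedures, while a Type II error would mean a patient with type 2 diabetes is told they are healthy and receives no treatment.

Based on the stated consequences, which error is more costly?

Type II error

The Type II consequence (a patient with type 2 diabetes is told they are healthy and receives no treatment) is more severe than the Type I consequence (a healthy patient undergoes unnecessary, possibly invasive follow-up procedures).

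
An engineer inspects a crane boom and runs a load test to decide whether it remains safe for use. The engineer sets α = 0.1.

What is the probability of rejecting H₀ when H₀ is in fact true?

The significance level α is, by definition, the probability of a Type I error — P(reject H₀ | H₀ true).

0.1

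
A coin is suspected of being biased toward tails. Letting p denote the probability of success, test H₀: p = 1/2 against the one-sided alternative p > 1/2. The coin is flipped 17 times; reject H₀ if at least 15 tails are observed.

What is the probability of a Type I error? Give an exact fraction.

77/65536

α = P(reject H₀ | H₀ true) = P(Y ≥ 15 | p = 1/2), with Y ~ Binomial(17, 1/2).
Summing the upper tail: (136 + 17 + 1) / 2^17 = 154/131072 = 77/65536.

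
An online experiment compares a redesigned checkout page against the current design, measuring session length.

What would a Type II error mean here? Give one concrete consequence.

A Type II error would mean concluding that the new design has no effect on session length (or at least failing to establish that the new design increases session length) when in fact the new design increases session length. Consequence: a genuinely better design is discarded.

With the conventional null hypothesis that the new design has no effect on session length:
A Type II error is failing to reject H₀ when H₀ is false.
Here that means keeping the current design when actually the new design increases session length.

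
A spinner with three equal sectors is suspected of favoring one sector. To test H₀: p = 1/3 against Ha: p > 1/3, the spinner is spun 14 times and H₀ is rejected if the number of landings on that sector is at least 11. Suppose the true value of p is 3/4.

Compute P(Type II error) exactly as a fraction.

β = P(fail to reject H₀ | Ha true) = P(K ≤ 10 | p = 3/4), K ~ Binomial(14, 3/4).
Equivalently, β = 1 − P(K ≥ 11) = 64244663/134217728.

64244663/134217728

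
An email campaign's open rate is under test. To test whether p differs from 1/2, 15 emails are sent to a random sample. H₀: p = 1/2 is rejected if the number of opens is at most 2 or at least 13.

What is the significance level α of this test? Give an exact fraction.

Under H₀, K ~ Binomial(15, 1/2); α is the probability of landing in either tail, P(K ≤ 2) + P(K ≥ 13).
The two tails are symmetric, so α = 2·(1 + 15 + 105)/2^15 = 242/32768 = 121/16384.

121/16384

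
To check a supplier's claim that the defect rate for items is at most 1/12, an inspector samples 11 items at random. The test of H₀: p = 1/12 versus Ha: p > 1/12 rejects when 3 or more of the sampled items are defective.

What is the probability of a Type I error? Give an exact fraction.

1581403943/27518828544

The significance level is the probability, assuming p = 1/12, of seeing 3 or more defectives in 11 draws.
Computing the lower-tail complement: 1 − 25937424601/27518828544 = 1581403943/27518828544.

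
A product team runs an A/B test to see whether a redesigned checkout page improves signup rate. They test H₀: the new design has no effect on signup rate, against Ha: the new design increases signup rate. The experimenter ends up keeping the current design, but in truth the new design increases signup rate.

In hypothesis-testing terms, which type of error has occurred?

'Keeping the current design' corresponds to failing to reject H₀.
H₀ was not rejected but H₀ is false — a Type II error (false negative).

Type II error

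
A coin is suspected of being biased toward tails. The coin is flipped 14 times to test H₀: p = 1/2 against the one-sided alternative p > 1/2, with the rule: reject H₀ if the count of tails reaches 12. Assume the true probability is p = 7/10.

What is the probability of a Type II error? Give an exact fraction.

41958212136219/50000000000000

A Type II error is failing to reject when Ha holds: with p = 7/10, β = P(X ≤ 11).
Equivalently, β = 1 − P(X ≥ 12) = 41958212136219/50000000000000.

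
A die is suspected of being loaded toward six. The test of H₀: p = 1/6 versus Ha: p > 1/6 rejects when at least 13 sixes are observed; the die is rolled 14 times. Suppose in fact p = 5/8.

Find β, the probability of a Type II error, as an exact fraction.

β = P(fail to reject H₀ | Ha true) = P(Y ≤ 12 | p = 5/8), Y ~ Binomial(14, 5/8).
Equivalently, β = 1 − P(Y ≥ 13) = 4340673464229/4398046511104.

4340673464229/4398046511104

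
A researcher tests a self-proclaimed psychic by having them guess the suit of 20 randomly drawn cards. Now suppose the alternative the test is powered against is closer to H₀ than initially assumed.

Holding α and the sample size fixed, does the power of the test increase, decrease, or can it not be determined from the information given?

A smaller true effect puts the Ha sampling distribution closer to H₀, so more of it falls in the non-rejection region.
Since power = 1 − β and β increases, power decreases.

It decreases.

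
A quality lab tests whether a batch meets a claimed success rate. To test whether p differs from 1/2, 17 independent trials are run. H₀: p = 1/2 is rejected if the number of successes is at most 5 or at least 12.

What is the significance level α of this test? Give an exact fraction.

4701/32768

The significance level is the null-hypothesis probability of the rejection region {≤5} ∪ {≥12}.
Each tail has probability (1 + 17 + 136 + 680 + 2380 + 6188)/131072; doubling gives α = 18804/131072 = 4701/32768.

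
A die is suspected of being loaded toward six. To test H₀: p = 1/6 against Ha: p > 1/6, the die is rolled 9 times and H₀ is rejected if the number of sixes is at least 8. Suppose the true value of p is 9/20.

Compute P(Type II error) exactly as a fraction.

β = P(fail to reject H₀ | Ha true) = P(S ≤ 7 | p = 9/20), S ~ Binomial(9, 9/20).
Equivalently, β = 1 − P(S ≥ 8) = 126837738533/128000000000.

126837738533/128000000000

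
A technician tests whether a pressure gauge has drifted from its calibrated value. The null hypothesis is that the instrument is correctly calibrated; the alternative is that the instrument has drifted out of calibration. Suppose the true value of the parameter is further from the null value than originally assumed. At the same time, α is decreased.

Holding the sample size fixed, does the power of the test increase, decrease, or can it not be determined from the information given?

Cannot be determined from the information given.

The first change alone would make β decrease; the second alone would make β increase. Which effect dominates depends on the magnitudes, which are not given.
Since power = 1 − β, the effect on power is likewise indeterminate.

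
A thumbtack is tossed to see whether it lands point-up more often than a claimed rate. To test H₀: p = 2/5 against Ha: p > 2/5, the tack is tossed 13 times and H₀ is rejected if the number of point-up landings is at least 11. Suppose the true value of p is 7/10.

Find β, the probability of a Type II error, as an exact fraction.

β = P(fail to reject H₀ | Ha true) = P(S ≤ 10 | p = 7/10), S ~ Binomial(13, 7/10).
Equivalently, β = 1 − P(S ≥ 11) = 7788298257/9765625000.

7788298257/9765625000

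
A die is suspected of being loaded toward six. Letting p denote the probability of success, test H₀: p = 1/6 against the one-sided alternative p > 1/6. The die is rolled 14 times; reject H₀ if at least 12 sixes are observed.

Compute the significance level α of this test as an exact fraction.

391/13060694016

The Type I error probability is α = P(K ≥ 12) computed under H₀, where K ~ Binomial(14, 1/6).
Adding the binomial terms for j = 12 through 14 with p = 1/6 yields 391/13060694016.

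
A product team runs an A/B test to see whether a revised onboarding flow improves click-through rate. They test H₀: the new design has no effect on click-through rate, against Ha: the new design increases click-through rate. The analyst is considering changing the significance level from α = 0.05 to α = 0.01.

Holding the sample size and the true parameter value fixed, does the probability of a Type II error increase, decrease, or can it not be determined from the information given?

It increases.

Lowering α raises the bar for rejection; under Ha, the test now fails to reject on outcomes it previously would have rejected.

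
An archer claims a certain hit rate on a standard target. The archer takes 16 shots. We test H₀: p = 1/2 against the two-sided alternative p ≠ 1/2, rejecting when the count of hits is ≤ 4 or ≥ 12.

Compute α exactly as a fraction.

Under H₀, S ~ Binomial(16, 1/2); α is the probability of landing in either tail, P(S ≤ 4) + P(S ≥ 12).
Each tail has probability (1 + 16 + 120 + 560 + 1820)/65536; doubling gives α = 5034/65536 = 2517/32768.

2517/32768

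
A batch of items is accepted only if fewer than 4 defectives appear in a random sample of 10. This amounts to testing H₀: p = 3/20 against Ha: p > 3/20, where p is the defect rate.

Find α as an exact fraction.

Under H₀, K ~ Binomial(10, 3/20); the Type I error rate is P(K ≥ 4).
Via the complement, α = 1 − Σ_{j=0}^{3} C(10,j)(3/20)^j(17/20)^{10-j} = 127922685129/2560000000000.

127922685129/2560000000000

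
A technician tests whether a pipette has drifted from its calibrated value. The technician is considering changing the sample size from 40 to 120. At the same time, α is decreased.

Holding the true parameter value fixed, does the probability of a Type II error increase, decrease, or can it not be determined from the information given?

The first change alone would make β decrease; the second alone would make β increase. Which effect dominates depends on the magnitudes, which are not given.

Cannot be determined from the information given.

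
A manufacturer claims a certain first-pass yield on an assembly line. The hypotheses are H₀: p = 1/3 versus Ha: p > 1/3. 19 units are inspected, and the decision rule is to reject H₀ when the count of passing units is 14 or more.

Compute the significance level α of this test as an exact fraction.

147529/387420489

The Type I error probability is α = P(Y ≥ 14) computed under H₀, where Y ~ Binomial(19, 1/3).
Adding the binomial terms for j = 14 through 19 with p = 1/3 yields 147529/387420489.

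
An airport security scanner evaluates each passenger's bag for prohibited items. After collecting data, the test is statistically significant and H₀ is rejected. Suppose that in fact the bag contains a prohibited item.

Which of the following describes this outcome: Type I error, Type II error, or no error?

No error — this is a correct decision.

The conventional null hypothesis here is that the bag contains no prohibited items.
The test rejected a false H₀ — the decision matches the true state.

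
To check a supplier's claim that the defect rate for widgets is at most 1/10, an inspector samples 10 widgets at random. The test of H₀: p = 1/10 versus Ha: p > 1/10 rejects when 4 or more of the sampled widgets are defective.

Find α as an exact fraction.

7996999/625000000

Under H₀, X ~ Binomial(10, 1/10); the Type I error rate is P(X ≥ 4).
Computing the lower-tail complement: 1 − 617003001/625000000 = 7996999/625000000.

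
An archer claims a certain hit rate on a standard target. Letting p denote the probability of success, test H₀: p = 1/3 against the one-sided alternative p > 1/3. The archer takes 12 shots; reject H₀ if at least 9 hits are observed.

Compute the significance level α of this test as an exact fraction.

683/177147

α = P(reject H₀ | H₀ true) = P(S ≥ 9 | p = 1/3), with S ~ Binomial(12, 1/3).
P(S ≥ 9) = Σ_{j=9}^{12} C(12,j)·(1/3)^j·(2/3)^{12-j} = 683/177147.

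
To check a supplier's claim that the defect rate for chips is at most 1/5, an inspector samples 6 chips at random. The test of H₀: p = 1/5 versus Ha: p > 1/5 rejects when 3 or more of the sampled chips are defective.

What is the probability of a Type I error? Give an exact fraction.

309/3125

α = P(reject H₀ | H₀ true) = P(S ≥ 3 | p = 1/5), S ~ Binomial(6, 1/5).
Computing the lower-tail complement: 1 − 2816/3125 = 309/3125.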